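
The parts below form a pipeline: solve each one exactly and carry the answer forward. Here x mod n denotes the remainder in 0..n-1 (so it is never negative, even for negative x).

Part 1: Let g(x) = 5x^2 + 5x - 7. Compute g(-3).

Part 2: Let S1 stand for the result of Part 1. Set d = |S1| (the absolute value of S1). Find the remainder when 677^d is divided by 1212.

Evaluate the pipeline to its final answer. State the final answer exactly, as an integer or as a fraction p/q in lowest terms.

Part 1: 5*(-3)^2 + 5*(-3)^1 - 7 = (45) + (-15) + (-7) = 23; answer 23
Part 2: S1 = 23; d = 23; squarings mod 1212: 677^1=677, 677^2=193, 677^4=889, 677^8=97, 677^16=925; 677^23 = 677^1 * 677^2 * 677^4 * 677^16 = 965 (mod 1212); answer 965

965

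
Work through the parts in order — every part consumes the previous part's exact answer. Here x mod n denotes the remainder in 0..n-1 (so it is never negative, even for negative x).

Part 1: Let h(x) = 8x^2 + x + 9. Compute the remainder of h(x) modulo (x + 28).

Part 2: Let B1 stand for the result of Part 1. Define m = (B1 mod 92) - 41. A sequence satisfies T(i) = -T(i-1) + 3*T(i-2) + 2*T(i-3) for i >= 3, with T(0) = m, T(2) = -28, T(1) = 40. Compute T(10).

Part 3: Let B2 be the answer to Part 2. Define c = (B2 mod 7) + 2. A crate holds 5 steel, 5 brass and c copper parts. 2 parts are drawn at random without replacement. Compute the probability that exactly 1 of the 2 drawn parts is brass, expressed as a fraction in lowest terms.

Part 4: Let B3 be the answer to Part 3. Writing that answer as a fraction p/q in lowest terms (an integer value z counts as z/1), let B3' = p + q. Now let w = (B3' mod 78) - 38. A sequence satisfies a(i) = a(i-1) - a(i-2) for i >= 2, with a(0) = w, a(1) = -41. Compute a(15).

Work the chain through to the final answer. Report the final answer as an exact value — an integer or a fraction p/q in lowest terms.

-11

Part 1: remainder = value at the root: 8*(-28)^2 + 1*(-28)^1 + 9 = (6272) + (-28) + (9) = 6253; answer 6253
Part 2: B1 = 6253; m = 48; T(3) = -1*(-28) + 3*(40) + 2*(48) = 244; iterating: T(3)=244, T(4)=-248, T(5)=924, T(6)=-1180, T(7)=3456, T(8)=-5148, T(9)=13156, T(10)=-21688; answer -21688
Part 3: B2 = -21688; c = 7; total draws C(17,2) = 136; favorable C(5,1)*C(12,1) = 60; P = 15/34; answer 15/34
Part 4: B3 = 15/34; threaded value p + q = 49; w = 11; a(2) = 1*(-41) - 1*(11) = -52; iterating: a(2)=-52, a(3)=-11, a(4)=41, a(5)=52, a(6)=11, a(7)=-41, a(8)=-52, a(9)=-11, a(10)=41, a(11)=52, a(12)=11, a(13)=-41, a(14)=-52, a(15)=-11; answer -11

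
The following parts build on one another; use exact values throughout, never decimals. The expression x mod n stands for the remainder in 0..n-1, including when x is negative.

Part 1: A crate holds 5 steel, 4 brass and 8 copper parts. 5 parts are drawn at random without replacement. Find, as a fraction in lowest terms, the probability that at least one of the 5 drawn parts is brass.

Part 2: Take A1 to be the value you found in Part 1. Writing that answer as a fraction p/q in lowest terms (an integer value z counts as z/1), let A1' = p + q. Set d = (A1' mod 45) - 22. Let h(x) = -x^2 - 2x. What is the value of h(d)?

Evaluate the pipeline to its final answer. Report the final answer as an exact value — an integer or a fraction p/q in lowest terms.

Part 1: total draws C(17,5) = 6188; complement C(13,5) = 1287; favorable 6188 - 1287 = 4901; P = 377/476; answer 377/476
Part 2: A1 = 377/476; threaded value p + q = 853; d = 21; -1*(21)^2 - 2*(21)^1 = (-441) + (-42) = -483; answer -483

-483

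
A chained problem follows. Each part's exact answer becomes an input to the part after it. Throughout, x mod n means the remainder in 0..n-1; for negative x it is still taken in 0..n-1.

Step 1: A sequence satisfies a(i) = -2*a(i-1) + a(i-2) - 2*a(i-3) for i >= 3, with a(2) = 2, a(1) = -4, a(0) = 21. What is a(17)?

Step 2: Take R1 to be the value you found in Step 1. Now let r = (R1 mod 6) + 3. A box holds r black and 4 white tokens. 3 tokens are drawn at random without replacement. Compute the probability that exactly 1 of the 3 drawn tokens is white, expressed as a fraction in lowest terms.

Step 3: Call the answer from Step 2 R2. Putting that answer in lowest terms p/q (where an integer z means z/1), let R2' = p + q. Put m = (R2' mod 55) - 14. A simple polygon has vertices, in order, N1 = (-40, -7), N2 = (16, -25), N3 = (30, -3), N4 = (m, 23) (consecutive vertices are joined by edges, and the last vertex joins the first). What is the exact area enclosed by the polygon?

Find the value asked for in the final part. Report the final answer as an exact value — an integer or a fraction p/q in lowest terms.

Step 1: a(3) = -2*(2) + 1*(-4) - 2*(21) = -50; iterating: a(3)=-50, a(4)=110, a(5)=-274, a(6)=758, a(7)=-2010, a(8)=5326, a(9)=-14178, a(10)=37702, a(11)=-100234, a(12)=266526, a(13)=-708690, a(14)=1884374, a(15)=-5010490, a(16)=13322734, a(17)=-35424706; answer -35424706
Step 2: R1 = -35424706; r = 5; total draws C(9,3) = 84; favorable C(4,1)*C(5,2) = 40; P = 10/21; answer 10/21
Step 3: R2 = 10/21; threaded value p + q = 31; m = 17; cross terms: (-40*-25 - 16*-7)=1112, (16*-3 - 30*-25)=702, (30*23 - 17*-3)=741, (17*-7 - -40*23)=801; twice the area = |3356| = 3356; area = 1678; answer 1678

1678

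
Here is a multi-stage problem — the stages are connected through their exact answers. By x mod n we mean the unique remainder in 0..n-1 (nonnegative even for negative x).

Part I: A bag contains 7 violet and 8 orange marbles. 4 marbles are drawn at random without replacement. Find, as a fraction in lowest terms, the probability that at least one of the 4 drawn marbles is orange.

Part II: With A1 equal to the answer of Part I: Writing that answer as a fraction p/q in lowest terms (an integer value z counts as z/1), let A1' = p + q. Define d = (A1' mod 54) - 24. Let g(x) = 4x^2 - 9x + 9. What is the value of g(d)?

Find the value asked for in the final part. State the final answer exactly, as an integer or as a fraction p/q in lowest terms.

22

Part I: total draws C(15,4) = 1365; complement C(7,4) = 35; favorable 1365 - 35 = 1330; P = 38/39; answer 38/39
Part II: A1 = 38/39; threaded value p + q = 77; d = -1; 4*(-1)^2 - 9*(-1)^1 + 9 = (4) + (9) + (9) = 22; answer 22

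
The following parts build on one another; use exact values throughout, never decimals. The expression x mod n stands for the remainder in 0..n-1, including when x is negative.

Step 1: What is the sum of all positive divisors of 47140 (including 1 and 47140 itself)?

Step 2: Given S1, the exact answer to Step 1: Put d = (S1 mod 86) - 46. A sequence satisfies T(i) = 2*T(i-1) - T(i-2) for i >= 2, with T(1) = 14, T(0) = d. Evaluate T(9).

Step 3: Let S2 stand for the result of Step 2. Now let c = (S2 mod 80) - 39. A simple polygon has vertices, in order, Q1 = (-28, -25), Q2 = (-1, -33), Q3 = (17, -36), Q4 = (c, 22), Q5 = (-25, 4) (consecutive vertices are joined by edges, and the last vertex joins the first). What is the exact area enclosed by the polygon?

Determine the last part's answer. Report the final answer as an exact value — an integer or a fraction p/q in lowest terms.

Step 1: 47140 = 2^2 * 5 * 2357; sigma = (1 + 2 + 4) * (1 + 5) * (1 + 2357) = 7 * 6 * 2358 = 99036; answer 99036
Step 2: S1 = 99036; d = 4; T(2) = 2*(14) - 1*(4) = 24; iterating: T(2)=24, T(3)=34, T(4)=44, T(5)=54, T(6)=64, T(7)=74, T(8)=84, T(9)=94; answer 94
Step 3: S2 = 94; c = -25; cross terms: (-28*-33 - -1*-25)=899, (-1*-36 - 17*-33)=597, (17*22 - -25*-36)=-526, (-25*4 - -25*22)=450, (-25*-25 - -28*4)=737; twice the area = |2157| = 2157; area = 2157/2; answer 2157/2

2157/2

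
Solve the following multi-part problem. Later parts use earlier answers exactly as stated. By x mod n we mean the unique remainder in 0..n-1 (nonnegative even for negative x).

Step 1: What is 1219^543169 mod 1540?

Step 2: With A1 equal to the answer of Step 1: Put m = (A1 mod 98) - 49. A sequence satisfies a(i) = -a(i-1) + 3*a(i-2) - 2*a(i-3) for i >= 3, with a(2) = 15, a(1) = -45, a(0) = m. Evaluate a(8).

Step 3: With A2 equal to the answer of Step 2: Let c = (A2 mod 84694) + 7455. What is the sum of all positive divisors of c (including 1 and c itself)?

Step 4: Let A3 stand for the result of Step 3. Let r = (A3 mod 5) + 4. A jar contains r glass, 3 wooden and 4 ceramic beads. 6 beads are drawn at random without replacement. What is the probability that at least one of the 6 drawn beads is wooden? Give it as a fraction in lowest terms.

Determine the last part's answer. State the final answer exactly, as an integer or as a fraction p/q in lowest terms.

31/33

Step 1: squarings mod 1540: 1219^1=1219, 1219^2=1401, 1219^4=841, 1219^8=421, 1219^16=141, 1219^32=1401, 1219^64=841, 1219^128=421, 1219^256=141, 1219^512=1401, 1219^1024=841, 1219^2048=421, 1219^4096=141, 1219^8192=1401, 1219^16384=841, 1219^32768=421, 1219^65536=141, 1219^131072=1401, 1219^262144=841, 1219^524288=421; 1219^543169 = 1219^1 * 1219^64 * 1219^128 * 1219^256 * 1219^2048 * 1219^16384 * 1219^524288 = 379 (mod 1540); answer 379
Step 2: A1 = 379; m = 36; a(3) = -1*(15) + 3*(-45) - 2*(36) = -222; iterating: a(3)=-222, a(4)=357, a(5)=-1053, a(6)=2568, a(7)=-6441, a(8)=16251; answer 16251
Step 3: A2 = 16251; c = 23706; 23706 = 2 * 3^3 * 439; sigma = (1 + 2) * (1 + 3 + 9 + 27) * (1 + 439) = 3 * 40 * 440 = 52800; answer 52800
Step 4: A3 = 52800; r = 4; total draws C(11,6) = 462; complement C(8,6) = 28; favorable 462 - 28 = 434; P = 31/33; answer 31/33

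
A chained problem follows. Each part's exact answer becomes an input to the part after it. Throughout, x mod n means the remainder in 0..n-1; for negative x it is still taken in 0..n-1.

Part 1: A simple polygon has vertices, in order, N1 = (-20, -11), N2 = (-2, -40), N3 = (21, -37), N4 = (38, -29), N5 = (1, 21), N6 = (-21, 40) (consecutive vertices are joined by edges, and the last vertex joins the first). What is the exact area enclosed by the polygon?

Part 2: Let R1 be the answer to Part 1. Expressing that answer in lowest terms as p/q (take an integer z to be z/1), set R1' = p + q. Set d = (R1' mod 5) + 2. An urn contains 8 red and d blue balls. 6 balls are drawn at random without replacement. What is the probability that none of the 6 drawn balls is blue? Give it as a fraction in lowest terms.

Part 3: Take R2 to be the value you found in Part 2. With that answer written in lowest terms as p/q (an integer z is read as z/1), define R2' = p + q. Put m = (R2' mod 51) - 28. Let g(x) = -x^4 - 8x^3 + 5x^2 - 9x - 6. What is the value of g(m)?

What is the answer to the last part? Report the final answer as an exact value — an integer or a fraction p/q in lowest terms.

Part 1: cross terms: (-20*-40 - -2*-11)=778, (-2*-37 - 21*-40)=914, (21*-29 - 38*-37)=797, (38*21 - 1*-29)=827, (1*40 - -21*21)=481, (-21*-11 - -20*40)=1031; twice the area = |4828| = 4828; area = 2414; answer 2414
Part 2: R1 = 2414; threaded value p + q = 2415; d = 2; total draws C(10,6) = 210; favorable C(8,6) = 28; P = 2/15; answer 2/15
Part 3: R2 = 2/15; threaded value p + q = 17; m = -11; -1*(-11)^4 - 8*(-11)^3 + 5*(-11)^2 - 9*(-11)^1 - 6 = (-14641) + (10648) + (605) + (99) + (-6) = -3295; answer -3295

-3295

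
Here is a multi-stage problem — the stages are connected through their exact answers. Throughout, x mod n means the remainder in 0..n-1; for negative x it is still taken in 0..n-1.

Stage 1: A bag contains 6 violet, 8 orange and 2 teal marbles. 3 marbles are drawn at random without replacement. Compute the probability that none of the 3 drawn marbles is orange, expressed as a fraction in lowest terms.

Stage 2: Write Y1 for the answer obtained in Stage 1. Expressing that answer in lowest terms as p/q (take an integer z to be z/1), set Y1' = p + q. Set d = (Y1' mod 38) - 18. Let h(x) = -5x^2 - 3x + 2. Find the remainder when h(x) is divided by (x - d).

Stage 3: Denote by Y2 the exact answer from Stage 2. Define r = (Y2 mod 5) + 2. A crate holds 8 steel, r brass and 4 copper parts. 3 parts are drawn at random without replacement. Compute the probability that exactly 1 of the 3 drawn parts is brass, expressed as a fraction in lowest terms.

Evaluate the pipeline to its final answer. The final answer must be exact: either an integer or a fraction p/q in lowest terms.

Stage 1: total draws C(16,3) = 560; favorable C(8,3) = 56; P = 1/10; answer 1/10
Stage 2: Y1 = 1/10; threaded value p + q = 11; d = -7; remainder = value at the root: -5*(-7)^2 - 3*(-7)^1 + 2 = (-245) + (21) + (2) = -222; answer -222
Stage 3: Y2 = -222; r = 5; total draws C(17,3) = 680; favorable C(5,1)*C(12,2) = 330; P = 33/68; answer 33/68

33/68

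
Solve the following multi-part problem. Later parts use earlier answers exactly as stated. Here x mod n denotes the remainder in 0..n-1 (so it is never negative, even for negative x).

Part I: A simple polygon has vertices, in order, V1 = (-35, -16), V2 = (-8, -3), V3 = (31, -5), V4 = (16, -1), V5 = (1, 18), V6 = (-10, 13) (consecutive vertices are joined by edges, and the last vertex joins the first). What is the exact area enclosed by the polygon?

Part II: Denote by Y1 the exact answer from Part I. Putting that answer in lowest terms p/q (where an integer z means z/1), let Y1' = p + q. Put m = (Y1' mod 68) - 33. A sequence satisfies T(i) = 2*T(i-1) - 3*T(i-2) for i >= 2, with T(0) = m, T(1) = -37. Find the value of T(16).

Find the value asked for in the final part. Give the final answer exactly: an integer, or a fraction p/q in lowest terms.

Part I: cross terms: (-35*-3 - -8*-16)=-23, (-8*-5 - 31*-3)=133, (31*-1 - 16*-5)=49, (16*18 - 1*-1)=289, (1*13 - -10*18)=193, (-10*-16 - -35*13)=615; twice the area = |1256| = 1256; area = 628; answer 628
Part II: Y1 = 628; threaded value p + q = 629; m = -16; T(2) = 2*(-37) - 3*(-16) = -26; iterating: T(2)=-26, T(3)=59, T(4)=196, T(5)=215, T(6)=-158, T(7)=-961, T(8)=-1448, T(9)=-13, T(10)=4318, T(11)=8675, T(12)=4396, T(13)=-17233, T(14)=-47654, T(15)=-43609, T(16)=55744; answer 55744

55744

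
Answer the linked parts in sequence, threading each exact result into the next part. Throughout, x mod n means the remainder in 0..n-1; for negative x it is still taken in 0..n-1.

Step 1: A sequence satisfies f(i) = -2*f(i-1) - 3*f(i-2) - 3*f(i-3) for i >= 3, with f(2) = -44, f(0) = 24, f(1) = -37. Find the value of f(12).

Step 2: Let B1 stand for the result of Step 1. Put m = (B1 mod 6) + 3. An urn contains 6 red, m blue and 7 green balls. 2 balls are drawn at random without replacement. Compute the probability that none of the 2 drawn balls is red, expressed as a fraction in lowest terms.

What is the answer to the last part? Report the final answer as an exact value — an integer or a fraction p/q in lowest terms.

Step 1: f(3) = -2*(-44) - 3*(-37) - 3*(24) = 127; iterating: f(3)=127, f(4)=-11, f(5)=-227, f(6)=106, f(7)=502, f(8)=-641, f(9)=-542, f(10)=1501, f(11)=547, f(12)=-3971; answer -3971
Step 2: B1 = -3971; m = 4; total draws C(17,2) = 136; favorable C(11,2) = 55; P = 55/136; answer 55/136

55/136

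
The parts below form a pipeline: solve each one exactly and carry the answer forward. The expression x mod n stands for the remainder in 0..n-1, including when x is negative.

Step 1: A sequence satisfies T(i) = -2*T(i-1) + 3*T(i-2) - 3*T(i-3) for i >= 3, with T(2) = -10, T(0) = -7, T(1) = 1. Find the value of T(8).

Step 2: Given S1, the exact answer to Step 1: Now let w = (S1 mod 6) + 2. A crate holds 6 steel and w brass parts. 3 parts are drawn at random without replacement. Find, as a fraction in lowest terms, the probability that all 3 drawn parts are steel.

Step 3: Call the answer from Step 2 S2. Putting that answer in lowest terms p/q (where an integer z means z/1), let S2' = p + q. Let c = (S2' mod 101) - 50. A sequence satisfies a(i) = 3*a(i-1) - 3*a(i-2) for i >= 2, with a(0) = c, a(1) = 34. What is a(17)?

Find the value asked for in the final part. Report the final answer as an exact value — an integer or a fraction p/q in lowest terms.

183708

Step 1: T(3) = -2*(-10) + 3*(1) - 3*(-7) = 44; iterating: T(3)=44, T(4)=-121, T(5)=404, T(6)=-1303, T(7)=4181, T(8)=-13483; answer -13483
Step 2: S1 = -13483; w = 7; total draws C(13,3) = 286; favorable C(6,3) = 20; P = 10/143; answer 10/143
Step 3: S2 = 10/143; threaded value p + q = 153; c = 2; a(2) = 3*(34) - 3*(2) = 96; iterating: a(2)=96, a(3)=186, a(4)=270, a(5)=252, a(6)=-54, a(7)=-918, a(8)=-2592, a(9)=-5022, a(10)=-7290, a(11)=-6804, a(12)=1458, a(13)=24786, a(14)=69984, a(15)=135594, a(16)=196830, a(17)=183708; answer 183708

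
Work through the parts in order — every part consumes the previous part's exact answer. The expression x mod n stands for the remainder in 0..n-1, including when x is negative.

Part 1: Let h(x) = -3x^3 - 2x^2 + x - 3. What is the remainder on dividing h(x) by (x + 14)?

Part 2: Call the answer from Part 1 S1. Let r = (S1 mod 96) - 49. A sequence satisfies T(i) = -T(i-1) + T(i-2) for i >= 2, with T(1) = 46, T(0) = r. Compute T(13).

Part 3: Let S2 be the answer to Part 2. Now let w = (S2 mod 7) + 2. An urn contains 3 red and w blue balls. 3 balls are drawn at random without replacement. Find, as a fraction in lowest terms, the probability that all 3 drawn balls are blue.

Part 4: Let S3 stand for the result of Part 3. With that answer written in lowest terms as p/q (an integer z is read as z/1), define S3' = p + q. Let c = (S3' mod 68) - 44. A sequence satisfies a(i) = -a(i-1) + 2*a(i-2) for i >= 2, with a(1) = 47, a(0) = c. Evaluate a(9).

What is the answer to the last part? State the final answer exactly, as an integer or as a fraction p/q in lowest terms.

Part 1: remainder = value at the root: -3*(-14)^3 - 2*(-14)^2 + 1*(-14)^1 - 3 = (8232) + (-392) + (-14) + (-3) = 7823; answer 7823
Part 2: S1 = 7823; r = -2; T(2) = -1*(46) + 1*(-2) = -48; iterating: T(2)=-48, T(3)=94, T(4)=-142, T(5)=236, T(6)=-378, T(7)=614, T(8)=-992, T(9)=1606, T(10)=-2598, T(11)=4204, T(12)=-6802, T(13)=11006; answer 11006
Part 3: S2 = 11006; w = 4; total draws C(7,3) = 35; favorable C(4,3) = 4; P = 4/35; answer 4/35
Part 4: S3 = 4/35; threaded value p + q = 39; c = -5; a(2) = -1*(47) + 2*(-5) = -57; iterating: a(2)=-57, a(3)=151, a(4)=-265, a(5)=567, a(6)=-1097, a(7)=2231, a(8)=-4425, a(9)=8887; answer 8887

8887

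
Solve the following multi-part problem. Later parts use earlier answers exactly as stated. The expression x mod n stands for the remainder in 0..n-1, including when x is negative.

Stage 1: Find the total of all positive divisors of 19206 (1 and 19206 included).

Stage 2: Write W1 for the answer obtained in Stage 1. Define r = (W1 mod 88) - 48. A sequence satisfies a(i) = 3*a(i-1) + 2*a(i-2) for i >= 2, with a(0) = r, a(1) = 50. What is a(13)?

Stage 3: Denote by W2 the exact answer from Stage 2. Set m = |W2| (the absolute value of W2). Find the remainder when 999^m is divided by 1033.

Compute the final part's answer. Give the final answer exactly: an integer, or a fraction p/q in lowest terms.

Stage 1: 19206 = 2 * 3^2 * 11 * 97; sigma = (1 + 2) * (1 + 3 + 9) * (1 + 11) * (1 + 97) = 3 * 13 * 12 * 98 = 45864; answer 45864
Stage 2: W1 = 45864; r = -32; a(2) = 3*(50) + 2*(-32) = 86; iterating: a(2)=86, a(3)=358, a(4)=1246, a(5)=4454, a(6)=15854, a(7)=56470, a(8)=201118, a(9)=716294, a(10)=2551118, a(11)=9085942, a(12)=32360062, a(13)=115252070; answer 115252070
Stage 3: W2 = 115252070; m = 115252070; squarings mod 1033: 999^1=999, 999^2=123, 999^4=667, 999^8=699, 999^16=1025, 999^32=64, 999^64=997, 999^128=263, 999^256=991, 999^512=731, 999^1024=300, 999^2048=129, 999^4096=113, 999^8192=373, 999^16384=707, 999^32768=910, 999^65536=667, 999^131072=699, 999^262144=1025, 999^524288=64, 999^1048576=997, 999^2097152=263, 999^4194304=991, 999^8388608=731, 999^16777216=300, 999^33554432=129, 999^67108864=113; 999^115252070 = 999^2 * 999^4 * 999^32 * 999^64 * 999^256 * 999^512 * 999^2048 * 999^4096 * 999^32768 * 999^131072 * 999^262144 * 999^524288 * 999^1048576 * 999^4194304 * 999^8388608 * 999^33554432 * 999^67108864 = 622 (mod 1033); answer 622

622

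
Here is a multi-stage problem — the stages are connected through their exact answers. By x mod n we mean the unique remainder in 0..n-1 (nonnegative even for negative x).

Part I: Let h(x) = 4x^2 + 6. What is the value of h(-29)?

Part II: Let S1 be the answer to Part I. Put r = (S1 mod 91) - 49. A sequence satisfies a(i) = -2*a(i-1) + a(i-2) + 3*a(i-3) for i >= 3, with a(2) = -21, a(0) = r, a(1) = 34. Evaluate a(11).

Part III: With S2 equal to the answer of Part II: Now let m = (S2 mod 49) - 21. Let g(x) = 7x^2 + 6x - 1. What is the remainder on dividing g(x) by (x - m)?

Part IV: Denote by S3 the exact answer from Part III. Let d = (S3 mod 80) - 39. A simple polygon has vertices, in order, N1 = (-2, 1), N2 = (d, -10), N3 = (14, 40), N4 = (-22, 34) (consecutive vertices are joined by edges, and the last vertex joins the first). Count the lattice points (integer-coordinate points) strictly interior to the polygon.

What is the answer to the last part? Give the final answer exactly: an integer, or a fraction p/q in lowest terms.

1557

Part I: 4*(-29)^2 + 6 = (3364) + (6) = 3370; answer 3370
Part II: S1 = 3370; r = -46; a(3) = -2*(-21) + 1*(34) + 3*(-46) = -62; iterating: a(3)=-62, a(4)=205, a(5)=-535, a(6)=1089, a(7)=-2098, a(8)=3680, a(9)=-6191, a(10)=9768, a(11)=-14687; answer -14687
Part III: S2 = -14687; m = -8; remainder = value at the root: 7*(-8)^2 + 6*(-8)^1 - 1 = (448) + (-48) + (-1) = 399; answer 399
Part IV: S3 = 399; d = 40; cross terms: (-2*-10 - 40*1)=-20, (40*40 - 14*-10)=1740, (14*34 - -22*40)=1356, (-22*1 - -2*34)=46; twice the area = |3122| = 3122; area = 1561; boundary points = 1 + 2 + 6 + 1 = 10; strictly interior points = area - boundary/2 + 1 = 1557; answer 1557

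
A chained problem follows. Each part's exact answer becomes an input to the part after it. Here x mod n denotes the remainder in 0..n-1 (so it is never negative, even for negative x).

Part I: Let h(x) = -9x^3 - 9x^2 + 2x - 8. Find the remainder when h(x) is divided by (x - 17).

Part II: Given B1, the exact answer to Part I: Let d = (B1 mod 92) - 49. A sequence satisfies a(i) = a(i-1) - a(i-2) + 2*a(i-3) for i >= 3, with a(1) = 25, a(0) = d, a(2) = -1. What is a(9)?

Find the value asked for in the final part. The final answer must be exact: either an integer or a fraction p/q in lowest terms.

44

Part I: remainder = value at the root: -9*(17)^3 - 9*(17)^2 + 2*(17)^1 - 8 = (-44217) + (-2601) + (34) + (-8) = -46792; answer -46792
Part II: B1 = -46792; d = -13; a(3) = 1*(-1) - 1*(25) + 2*(-13) = -52; iterating: a(3)=-52, a(4)=-1, a(5)=49, a(6)=-54, a(7)=-105, a(8)=47, a(9)=44; answer 44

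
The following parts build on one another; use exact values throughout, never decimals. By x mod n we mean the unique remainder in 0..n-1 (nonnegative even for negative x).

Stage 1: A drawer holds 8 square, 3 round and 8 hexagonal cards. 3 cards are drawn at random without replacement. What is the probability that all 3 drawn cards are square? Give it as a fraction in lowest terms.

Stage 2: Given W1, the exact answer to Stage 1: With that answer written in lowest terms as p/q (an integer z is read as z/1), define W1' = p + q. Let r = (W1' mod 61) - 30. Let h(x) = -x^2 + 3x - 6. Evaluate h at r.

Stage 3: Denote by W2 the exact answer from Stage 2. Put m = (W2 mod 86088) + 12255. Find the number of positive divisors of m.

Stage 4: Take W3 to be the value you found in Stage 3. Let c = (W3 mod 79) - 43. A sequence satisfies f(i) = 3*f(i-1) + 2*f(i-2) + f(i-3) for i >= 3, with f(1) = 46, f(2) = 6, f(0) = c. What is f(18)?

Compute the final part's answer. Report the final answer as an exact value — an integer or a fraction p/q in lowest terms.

Stage 1: total draws C(19,3) = 969; favorable C(8,3) = 56; P = 56/969; answer 56/969
Stage 2: W1 = 56/969; threaded value p + q = 1025; r = 19; -1*(19)^2 + 3*(19)^1 - 6 = (-361) + (57) + (-6) = -310; answer -310
Stage 3: W2 = -310; m = 98033; 98033 = 13 * 7541; number of divisors = (1+1) * (1+1) = 4; answer 4
Stage 4: W3 = 4; c = -39; f(3) = 3*(6) + 2*(46) + 1*(-39) = 71; iterating: f(3)=71, f(4)=271, f(5)=961, f(6)=3496, f(7)=12681, f(8)=45996, f(9)=166846, f(10)=605211, f(11)=2195321, f(12)=7963231, f(13)=28885546, f(14)=104778421, f(15)=380069586, f(16)=1378651146, f(17)=5000871031, f(18)=18139984971; answer 18139984971

18139984971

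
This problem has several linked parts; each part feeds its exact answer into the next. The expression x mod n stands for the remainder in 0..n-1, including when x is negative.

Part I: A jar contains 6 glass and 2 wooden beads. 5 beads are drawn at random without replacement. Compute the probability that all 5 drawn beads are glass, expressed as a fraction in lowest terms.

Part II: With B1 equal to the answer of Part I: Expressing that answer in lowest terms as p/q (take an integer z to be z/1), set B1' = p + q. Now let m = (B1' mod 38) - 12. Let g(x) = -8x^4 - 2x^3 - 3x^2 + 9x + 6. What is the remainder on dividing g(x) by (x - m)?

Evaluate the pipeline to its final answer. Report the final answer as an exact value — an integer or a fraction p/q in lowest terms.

-1057192

Part I: total draws C(8,5) = 56; favorable C(6,5) = 6; P = 3/28; answer 3/28
Part II: B1 = 3/28; threaded value p + q = 31; m = 19; remainder = value at the root: -8*(19)^4 - 2*(19)^3 - 3*(19)^2 + 9*(19)^1 + 6 = (-1042568) + (-13718) + (-1083) + (171) + (6) = -1057192; answer -1057192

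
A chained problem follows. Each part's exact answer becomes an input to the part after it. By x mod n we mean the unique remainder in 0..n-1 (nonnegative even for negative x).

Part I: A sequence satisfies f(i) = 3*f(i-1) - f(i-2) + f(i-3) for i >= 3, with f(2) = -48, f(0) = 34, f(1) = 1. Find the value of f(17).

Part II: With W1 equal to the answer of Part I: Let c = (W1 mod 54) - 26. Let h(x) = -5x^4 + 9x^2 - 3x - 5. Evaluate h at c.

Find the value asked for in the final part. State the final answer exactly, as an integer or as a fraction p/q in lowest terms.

-1394518

Part I: f(3) = 3*(-48) - 1*(1) + 1*(34) = -111; iterating: f(3)=-111, f(4)=-284, f(5)=-789, f(6)=-2194, f(7)=-6077, f(8)=-16826, f(9)=-46595, f(10)=-129036, f(11)=-357339, f(12)=-989576, f(13)=-2740425, f(14)=-7589038, f(15)=-21016265, f(16)=-58200182, f(17)=-161173319; answer -161173319
Part II: W1 = -161173319; c = 23; -5*(23)^4 + 9*(23)^2 - 3*(23)^1 - 5 = (-1399205) + (4761) + (-69) + (-5) = -1394518; answer -1394518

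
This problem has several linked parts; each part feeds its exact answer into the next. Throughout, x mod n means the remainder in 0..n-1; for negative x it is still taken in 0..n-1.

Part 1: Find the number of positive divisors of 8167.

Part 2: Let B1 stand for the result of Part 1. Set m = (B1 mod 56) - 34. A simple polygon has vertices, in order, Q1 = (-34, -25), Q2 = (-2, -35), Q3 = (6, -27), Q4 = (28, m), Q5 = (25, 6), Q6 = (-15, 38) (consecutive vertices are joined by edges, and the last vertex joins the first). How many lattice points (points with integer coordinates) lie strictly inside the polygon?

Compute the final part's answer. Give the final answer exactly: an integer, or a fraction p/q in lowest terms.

Part 1: 8167 is prime, so its only divisors are 1 and 8167; count = 2; answer 2
Part 2: B1 = 2; m = -32; cross terms: (-34*-35 - -2*-25)=1140, (-2*-27 - 6*-35)=264, (6*-32 - 28*-27)=564, (28*6 - 25*-32)=968, (25*38 - -15*6)=1040, (-15*-25 - -34*38)=1667; twice the area = |5643| = 5643; area = 5643/2; boundary points = 2 + 8 + 1 + 1 + 8 + 1 = 21; strictly interior points = area - boundary/2 + 1 = 2812; answer 2812

2812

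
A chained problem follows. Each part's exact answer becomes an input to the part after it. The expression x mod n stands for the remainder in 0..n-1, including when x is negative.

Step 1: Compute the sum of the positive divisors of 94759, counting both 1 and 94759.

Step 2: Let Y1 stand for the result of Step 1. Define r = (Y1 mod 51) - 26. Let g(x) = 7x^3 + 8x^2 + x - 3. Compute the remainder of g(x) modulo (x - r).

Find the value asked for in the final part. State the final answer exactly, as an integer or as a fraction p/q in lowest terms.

1077

Step 1: 94759 = 7 * 13537; sigma = (1 + 7) * (1 + 13537) = 8 * 13538 = 108304; answer 108304
Step 2: Y1 = 108304; r = 5; remainder = value at the root: 7*(5)^3 + 8*(5)^2 + 1*(5)^1 - 3 = (875) + (200) + (5) + (-3) = 1077; answer 1077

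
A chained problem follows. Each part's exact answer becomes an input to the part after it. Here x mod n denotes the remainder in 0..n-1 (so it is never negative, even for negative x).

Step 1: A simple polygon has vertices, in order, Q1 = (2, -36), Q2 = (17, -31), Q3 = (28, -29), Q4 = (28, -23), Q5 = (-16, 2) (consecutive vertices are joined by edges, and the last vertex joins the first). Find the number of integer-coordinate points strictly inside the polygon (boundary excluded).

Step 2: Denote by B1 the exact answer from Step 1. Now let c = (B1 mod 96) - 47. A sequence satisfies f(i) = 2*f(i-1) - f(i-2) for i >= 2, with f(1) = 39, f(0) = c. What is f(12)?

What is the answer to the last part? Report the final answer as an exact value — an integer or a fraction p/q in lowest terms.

Step 1: cross terms: (2*-31 - 17*-36)=550, (17*-29 - 28*-31)=375, (28*-23 - 28*-29)=168, (28*2 - -16*-23)=-312, (-16*-36 - 2*2)=572; twice the area = |1353| = 1353; area = 1353/2; boundary points = 5 + 1 + 6 + 1 + 2 = 15; strictly interior points = area - boundary/2 + 1 = 670; answer 670
Step 2: B1 = 670; c = 47; f(2) = 2*(39) - 1*(47) = 31; iterating: f(2)=31, f(3)=23, f(4)=15, f(5)=7, f(6)=-1, f(7)=-9, f(8)=-17, f(9)=-25, f(10)=-33, f(11)=-41, f(12)=-49; answer -49

-49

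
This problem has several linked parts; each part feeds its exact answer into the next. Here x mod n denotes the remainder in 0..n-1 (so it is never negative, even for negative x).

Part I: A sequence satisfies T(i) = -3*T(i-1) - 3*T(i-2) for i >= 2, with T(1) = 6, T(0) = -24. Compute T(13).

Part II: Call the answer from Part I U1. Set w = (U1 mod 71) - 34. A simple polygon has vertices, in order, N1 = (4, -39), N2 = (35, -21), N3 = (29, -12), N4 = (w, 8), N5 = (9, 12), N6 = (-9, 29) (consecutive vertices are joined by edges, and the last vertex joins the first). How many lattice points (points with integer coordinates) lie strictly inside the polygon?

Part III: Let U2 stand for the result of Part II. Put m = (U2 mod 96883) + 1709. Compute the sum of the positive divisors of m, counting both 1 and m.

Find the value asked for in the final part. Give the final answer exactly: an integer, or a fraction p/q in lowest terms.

Part I: T(2) = -3*(6) - 3*(-24) = 54; iterating: T(2)=54, T(3)=-180, T(4)=378, T(5)=-594, T(6)=648, T(7)=-162, T(8)=-1458, T(9)=4860, T(10)=-10206, T(11)=16038, T(12)=-17496, T(13)=4374; answer 4374
Part II: U1 = 4374; w = 9; cross terms: (4*-21 - 35*-39)=1281, (35*-12 - 29*-21)=189, (29*8 - 9*-12)=340, (9*12 - 9*8)=36, (9*29 - -9*12)=369, (-9*-39 - 4*29)=235; twice the area = |2450| = 2450; area = 1225; boundary points = 1 + 3 + 20 + 4 + 1 + 1 = 30; strictly interior points = area - boundary/2 + 1 = 1211; answer 1211
Part III: U2 = 1211; m = 2920; 2920 = 2^3 * 5 * 73; sigma = (1 + 2 + 4 + 8) * (1 + 5) * (1 + 73) = 15 * 6 * 74 = 6660; answer 6660

6660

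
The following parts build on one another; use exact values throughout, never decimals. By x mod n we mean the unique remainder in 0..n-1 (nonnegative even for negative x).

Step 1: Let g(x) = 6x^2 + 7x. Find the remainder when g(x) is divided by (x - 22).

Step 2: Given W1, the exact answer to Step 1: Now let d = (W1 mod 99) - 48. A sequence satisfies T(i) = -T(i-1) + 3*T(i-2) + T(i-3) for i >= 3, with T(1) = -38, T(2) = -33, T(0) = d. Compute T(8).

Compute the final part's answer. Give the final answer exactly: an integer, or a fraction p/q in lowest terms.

-860

Step 1: remainder = value at the root: 6*(22)^2 + 7*(22)^1 = (2904) + (154) = 3058; answer 3058
Step 2: W1 = 3058; d = 40; T(3) = -1*(-33) + 3*(-38) + 1*(40) = -41; iterating: T(3)=-41, T(4)=-96, T(5)=-60, T(6)=-269, T(7)=-7, T(8)=-860; answer -860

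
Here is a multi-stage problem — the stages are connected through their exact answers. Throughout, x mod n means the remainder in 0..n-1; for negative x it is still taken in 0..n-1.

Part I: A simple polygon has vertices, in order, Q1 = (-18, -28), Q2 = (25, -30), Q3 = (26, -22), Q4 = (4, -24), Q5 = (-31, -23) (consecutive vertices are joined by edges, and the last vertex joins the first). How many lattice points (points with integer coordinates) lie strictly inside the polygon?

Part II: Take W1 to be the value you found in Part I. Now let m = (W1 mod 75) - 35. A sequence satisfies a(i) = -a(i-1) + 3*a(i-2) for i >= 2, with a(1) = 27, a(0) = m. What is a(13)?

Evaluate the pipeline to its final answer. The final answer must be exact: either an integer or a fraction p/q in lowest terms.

Part I: cross terms: (-18*-30 - 25*-28)=1240, (25*-22 - 26*-30)=230, (26*-24 - 4*-22)=-536, (4*-23 - -31*-24)=-836, (-31*-28 - -18*-23)=454; twice the area = |552| = 552; area = 276; boundary points = 1 + 1 + 2 + 1 + 1 = 6; strictly interior points = area - boundary/2 + 1 = 274; answer 274
Part II: W1 = 274; m = 14; a(2) = -1*(27) + 3*(14) = 15; iterating: a(2)=15, a(3)=66, a(4)=-21, a(5)=219, a(6)=-282, a(7)=939, a(8)=-1785, a(9)=4602, a(10)=-9957, a(11)=23763, a(12)=-53634, a(13)=124923; answer 124923

124923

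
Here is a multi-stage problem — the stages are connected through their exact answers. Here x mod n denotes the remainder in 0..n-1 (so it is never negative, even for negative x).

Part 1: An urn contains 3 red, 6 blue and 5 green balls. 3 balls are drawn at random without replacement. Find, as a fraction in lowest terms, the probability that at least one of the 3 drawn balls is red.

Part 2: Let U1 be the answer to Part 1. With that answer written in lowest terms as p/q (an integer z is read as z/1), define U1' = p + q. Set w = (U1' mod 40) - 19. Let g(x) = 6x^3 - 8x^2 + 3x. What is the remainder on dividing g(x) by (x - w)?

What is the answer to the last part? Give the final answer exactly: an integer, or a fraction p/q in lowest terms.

-26672

Part 1: total draws C(14,3) = 364; complement C(11,3) = 165; favorable 364 - 165 = 199; P = 199/364; answer 199/364
Part 2: U1 = 199/364; threaded value p + q = 563; w = -16; remainder = value at the root: 6*(-16)^3 - 8*(-16)^2 + 3*(-16)^1 = (-24576) + (-2048) + (-48) = -26672; answer -26672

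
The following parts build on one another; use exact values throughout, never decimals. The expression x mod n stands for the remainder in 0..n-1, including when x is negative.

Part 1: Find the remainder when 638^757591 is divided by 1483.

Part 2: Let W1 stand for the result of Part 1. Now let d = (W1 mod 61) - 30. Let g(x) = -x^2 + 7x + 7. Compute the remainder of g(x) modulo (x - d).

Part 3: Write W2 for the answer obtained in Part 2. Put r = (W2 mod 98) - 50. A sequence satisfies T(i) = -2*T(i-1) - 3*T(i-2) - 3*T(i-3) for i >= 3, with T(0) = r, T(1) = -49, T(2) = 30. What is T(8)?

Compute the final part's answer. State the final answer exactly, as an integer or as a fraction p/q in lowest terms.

-177

Part 1: squarings mod 1483: 638^1=638, 638^2=702, 638^4=448, 638^8=499, 638^16=1340, 638^32=1170, 638^64=91, 638^128=866, 638^256=1041, 638^512=1091, 638^1024=915, 638^2048=813, 638^4096=1034, 638^8192=1396, 638^16384=154, 638^32768=1471, 638^65536=144, 638^131072=1457, 638^262144=676, 638^524288=212; 638^757591 = 638^1 * 638^2 * 638^4 * 638^16 * 638^64 * 638^256 * 638^512 * 638^1024 * 638^2048 * 638^32768 * 638^65536 * 638^131072 * 638^524288 = 1037 (mod 1483); answer 1037
Part 2: W1 = 1037; d = -30; remainder = value at the root: -1*(-30)^2 + 7*(-30)^1 + 7 = (-900) + (-210) + (7) = -1103; answer -1103
Part 3: W2 = -1103; r = 23; T(3) = -2*(30) - 3*(-49) - 3*(23) = 18; iterating: T(3)=18, T(4)=21, T(5)=-186, T(6)=255, T(7)=-15, T(8)=-177; answer -177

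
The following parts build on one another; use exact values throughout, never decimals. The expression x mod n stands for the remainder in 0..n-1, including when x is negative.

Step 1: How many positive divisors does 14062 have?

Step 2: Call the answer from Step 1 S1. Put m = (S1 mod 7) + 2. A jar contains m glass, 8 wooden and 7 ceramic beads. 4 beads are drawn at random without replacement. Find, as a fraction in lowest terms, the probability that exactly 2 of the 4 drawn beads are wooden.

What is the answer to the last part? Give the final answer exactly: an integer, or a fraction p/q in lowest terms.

Step 1: 14062 = 2 * 79 * 89; number of divisors = (1+1) * (1+1) * (1+1) = 8; answer 8
Step 2: S1 = 8; m = 3; total draws C(18,4) = 3060; favorable C(8,2)*C(10,2) = 1260; P = 7/17; answer 7/17

7/17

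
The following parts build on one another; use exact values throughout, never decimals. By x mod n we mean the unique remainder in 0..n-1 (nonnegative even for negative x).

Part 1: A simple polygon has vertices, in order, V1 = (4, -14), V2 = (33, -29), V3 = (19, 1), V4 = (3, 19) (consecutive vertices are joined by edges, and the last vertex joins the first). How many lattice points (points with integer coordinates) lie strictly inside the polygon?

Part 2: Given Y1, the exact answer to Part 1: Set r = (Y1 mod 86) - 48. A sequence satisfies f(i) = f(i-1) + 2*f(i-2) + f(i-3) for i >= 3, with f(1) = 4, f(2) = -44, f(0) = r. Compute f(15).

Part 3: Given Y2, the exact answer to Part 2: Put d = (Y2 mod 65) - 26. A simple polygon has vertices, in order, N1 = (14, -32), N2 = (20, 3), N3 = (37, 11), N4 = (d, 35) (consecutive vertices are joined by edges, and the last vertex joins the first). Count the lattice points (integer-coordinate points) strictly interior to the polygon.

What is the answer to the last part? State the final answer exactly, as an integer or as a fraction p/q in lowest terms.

Part 1: cross terms: (4*-29 - 33*-14)=346, (33*1 - 19*-29)=584, (19*19 - 3*1)=358, (3*-14 - 4*19)=-118; twice the area = |1170| = 1170; area = 585; boundary points = 1 + 2 + 2 + 1 = 6; strictly interior points = area - boundary/2 + 1 = 583; answer 583
Part 2: Y1 = 583; r = 19; f(3) = 1*(-44) + 2*(4) + 1*(19) = -17; iterating: f(3)=-17, f(4)=-101, f(5)=-179, f(6)=-398, f(7)=-857, f(8)=-1832, f(9)=-3944, f(10)=-8465, f(11)=-18185, f(12)=-39059, f(13)=-83894, f(14)=-180197, f(15)=-387044; answer -387044
Part 3: Y2 = -387044; d = 5; cross terms: (14*3 - 20*-32)=682, (20*11 - 37*3)=109, (37*35 - 5*11)=1240, (5*-32 - 14*35)=-650; twice the area = |1381| = 1381; area = 1381/2; boundary points = 1 + 1 + 8 + 1 = 11; strictly interior points = area - boundary/2 + 1 = 686; answer 686

686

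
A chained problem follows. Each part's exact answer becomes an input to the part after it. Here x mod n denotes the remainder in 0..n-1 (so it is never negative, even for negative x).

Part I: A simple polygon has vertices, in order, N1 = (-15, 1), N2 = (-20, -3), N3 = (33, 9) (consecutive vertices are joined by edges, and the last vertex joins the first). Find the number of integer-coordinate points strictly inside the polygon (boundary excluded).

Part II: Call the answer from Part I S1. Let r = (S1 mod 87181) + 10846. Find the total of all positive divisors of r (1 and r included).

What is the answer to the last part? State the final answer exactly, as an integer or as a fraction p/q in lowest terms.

16848

Part I: cross terms: (-15*-3 - -20*1)=65, (-20*9 - 33*-3)=-81, (33*1 - -15*9)=168; twice the area = |152| = 152; area = 76; boundary points = 1 + 1 + 8 = 10; strictly interior points = area - boundary/2 + 1 = 72; answer 72
Part II: S1 = 72; r = 10918; 10918 = 2 * 53 * 103; sigma = (1 + 2) * (1 + 53) * (1 + 103) = 3 * 54 * 104 = 16848; answer 16848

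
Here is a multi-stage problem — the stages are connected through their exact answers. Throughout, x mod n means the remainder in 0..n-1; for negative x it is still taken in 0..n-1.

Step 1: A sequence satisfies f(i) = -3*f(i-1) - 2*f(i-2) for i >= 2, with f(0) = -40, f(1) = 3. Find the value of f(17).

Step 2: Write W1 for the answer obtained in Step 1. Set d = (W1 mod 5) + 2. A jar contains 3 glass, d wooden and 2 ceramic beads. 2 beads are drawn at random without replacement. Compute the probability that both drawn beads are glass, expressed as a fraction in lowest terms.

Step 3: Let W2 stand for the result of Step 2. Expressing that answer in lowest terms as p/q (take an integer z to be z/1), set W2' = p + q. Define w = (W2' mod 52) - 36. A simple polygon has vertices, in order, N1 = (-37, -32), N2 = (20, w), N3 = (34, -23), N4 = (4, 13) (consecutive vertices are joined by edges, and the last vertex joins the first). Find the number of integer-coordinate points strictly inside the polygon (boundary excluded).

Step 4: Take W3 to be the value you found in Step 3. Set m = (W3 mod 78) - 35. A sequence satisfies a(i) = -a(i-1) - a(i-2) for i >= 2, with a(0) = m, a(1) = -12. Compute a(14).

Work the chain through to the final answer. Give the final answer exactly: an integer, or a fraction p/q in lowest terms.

-22

Step 1: f(2) = -3*(3) - 2*(-40) = 71; iterating: f(2)=71, f(3)=-219, f(4)=515, f(5)=-1107, f(6)=2291, f(7)=-4659, f(8)=9395, f(9)=-18867, f(10)=37811, f(11)=-75699, f(12)=151475, f(13)=-303027, f(14)=606131, f(15)=-1212339, f(16)=2424755, f(17)=-4849587; answer -4849587
Step 2: W1 = -4849587; d = 5; total draws C(10,2) = 45; favorable C(3,2) = 3; P = 1/15; answer 1/15
Step 3: W2 = 1/15; threaded value p + q = 16; w = -20; cross terms: (-37*-20 - 20*-32)=1380, (20*-23 - 34*-20)=220, (34*13 - 4*-23)=534, (4*-32 - -37*13)=353; twice the area = |2487| = 2487; area = 2487/2; boundary points = 3 + 1 + 6 + 1 = 11; strictly interior points = area - boundary/2 + 1 = 1239; answer 1239
Step 4: W3 = 1239; m = 34; a(2) = -1*(-12) - 1*(34) = -22; iterating: a(2)=-22, a(3)=34, a(4)=-12, a(5)=-22, a(6)=34, a(7)=-12, a(8)=-22, a(9)=34, a(10)=-12, a(11)=-22, a(12)=34, a(13)=-12, a(14)=-22; answer -22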